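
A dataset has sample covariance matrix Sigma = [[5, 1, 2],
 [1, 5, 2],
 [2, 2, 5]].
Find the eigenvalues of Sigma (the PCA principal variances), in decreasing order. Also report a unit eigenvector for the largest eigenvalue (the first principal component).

Step 1 — characteristic polynomial p(λ) = det(λI - Sigma) = λ³ - tr·λ² + c_1·λ - det, where tr = trace, c_1 = sum of the principal 2×2 minors, det = det(Sigma):
  tr = 5 + 5 + 5 = 15,
  c_1 = (5·5 - (1)²) + (5·5 - (2)²) + (5·5 - (2)²) = 24 + 21 + 21 = 66,
  det = 5·(5·5 - (2)²) - (1)·((1)·5 - (2)·(2)) + (2)·((1)·(2) - 5·(2)) = 5·(21) - (1)·(1) + (2)·(-8) = 88.
  So p(λ) = λ³ - 15λ² + 66λ - 88.
Step 2 — look for an integer root (rational root theorem: any rational root is an integer divisor of 88). Testing λ = 4:
  p(4) = 64 - 240 + 264 - 88 = 0  ✓
  Dividing out (λ - 4): p(λ) = (λ - 4)(λ² - 11λ + 22).
Step 3 — remaining eigenvalues from the quadratic λ² - 11λ + 22 = 0:
  Δ = 11² - 4·22 = 121 - 88 = 33,  λ = (11 ± √33)/2 = (11 ± 5.7446)/2 ≈ 8.3723 or 2.6277.
  Sorted: λ_1 = 8.3723,  λ_2 = 4,  λ_3 = 2.6277  (check: sum = 15 = tr ✓).

Step 4 — unit eigenvector for λ_1 ≈ 8.3723: v spans the null space of (Sigma - λ_1 I), whose rows are
  r_1 = (-3.3723, 1, 2),  r_2 = (1, -3.3723, 2),  r_3 = (2, 2, -3.3723).
  v is orthogonal to every row, so take v ∝ r_1 × r_2 = ((1)·(2) - (2)·(-3.3723), (2)·(1) - (-3.3723)·(2), (-3.3723)·(-3.3723) - (1)·(1)) ≈ (8.7446, 8.7446, 10.3723).
  Let u = (8.7446, 8.7446, 10.3723).
  ||u|| = √((8.7446)² + (8.7446)² + (10.3723)²) = √(260.519) ≈ 16.1406,  v_1 = u/||u|| ≈ (0.5418, 0.5418, 0.6426) (||v_1|| = 1).

λ_1 = 8.3723,  λ_2 = 4,  λ_3 = 2.6277;  v_1 ≈ (0.5418, 0.5418, 0.6426)


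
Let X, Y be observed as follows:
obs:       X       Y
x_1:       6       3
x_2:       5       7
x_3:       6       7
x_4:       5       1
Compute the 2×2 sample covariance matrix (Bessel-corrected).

Step 1 — column means:
  mean(X) = (6 + 5 + 6 + 5) / 4 = 22/4 = 5.5
  mean(Y) = (3 + 7 + 7 + 1) / 4 = 18/4 = 4.5

Step 2 — sample covariance S[i,j] = (1/(n-1)) · Σ_k (x_{k,i} - mean_i) · (x_{k,j} - mean_j), with n-1 = 3.
  S[X,X] = ((0.5)·(0.5) + (-0.5)·(-0.5) + (0.5)·(0.5) + (-0.5)·(-0.5)) / 3 = 1/3 = 0.3333
  S[X,Y] = ((0.5)·(-1.5) + (-0.5)·(2.5) + (0.5)·(2.5) + (-0.5)·(-3.5)) / 3 = 1/3 = 0.3333
  S[Y,Y] = ((-1.5)·(-1.5) + (2.5)·(2.5) + (2.5)·(2.5) + (-3.5)·(-3.5)) / 3 = 27/3 = 9

S is symmetric (S[j,i] = S[i,j]). Assembling:

S = [[0.3333, 0.3333],
 [0.3333, 9]]


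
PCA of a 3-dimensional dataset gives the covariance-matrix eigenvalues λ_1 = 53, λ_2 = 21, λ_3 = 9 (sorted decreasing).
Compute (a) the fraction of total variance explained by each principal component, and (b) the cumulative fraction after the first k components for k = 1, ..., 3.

Step 1 — total variance = trace(Sigma) = Σ λ_i = 53 + 21 + 9 = 83.

Step 2 — fraction explained by component i = λ_i / Σ λ:
  PC1: 53/83 = 0.6386
  PC2: 21/83 = 0.253
  PC3: 9/83 = 0.1084

Step 3 — cumulative fraction after k components = (λ_1 + ... + λ_k) / Σ λ:
  k = 1: 53/83 = 0.6386
  k = 2: (53 + 21)/83 = 74/83 = 0.8916
  k = 3: (53 + 21 + 9)/83 = 83/83 = 1

Summary (fraction, with percent):

explained: PC1 0.6386 (63.86%), PC2 0.253 (25.3%), PC3 0.1084 (10.84%);  cumulative: 0.6386, 0.8916, 1


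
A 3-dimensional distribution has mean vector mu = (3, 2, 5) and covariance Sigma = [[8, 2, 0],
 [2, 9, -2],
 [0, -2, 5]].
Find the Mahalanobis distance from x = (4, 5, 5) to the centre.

Step 1 — centre the observation: (x - mu) = (1, 3, 0).

Step 2 — invert Sigma (cofactor / det for 3×3, or solve directly):
  Sigma^{-1} = [[0.1331, -0.0325, -0.013],
 [-0.0325, 0.1299, 0.0519],
 [-0.013, 0.0519, 0.2208]].

Step 3 — form the quadratic (x - mu)^T · Sigma^{-1} · (x - mu):
  Sigma^{-1} · (x - mu) = (0.0357, 0.3571, 0.1429).
  (x - mu)^T · [Sigma^{-1} · (x - mu)] = (1)·(0.0357) + (3)·(0.3571) + (0)·(0.1429) = 1.1071.

Step 4 — take square root: d = √(1.1071) ≈ 1.0522.

d(x, mu) = √(1.1071) ≈ 1.0522


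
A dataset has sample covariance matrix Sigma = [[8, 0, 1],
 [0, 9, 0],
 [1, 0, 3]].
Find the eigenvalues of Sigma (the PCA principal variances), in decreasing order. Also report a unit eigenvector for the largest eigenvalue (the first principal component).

Step 1 — characteristic polynomial p(λ) = det(λI - Sigma) = λ³ - tr·λ² + c_1·λ - det, where tr = trace, c_1 = sum of the principal 2×2 minors, det = det(Sigma):
  tr = 8 + 9 + 3 = 20,
  c_1 = (8·9 - (0)²) + (8·3 - (1)²) + (9·3 - (0)²) = 72 + 23 + 27 = 122,
  det = 8·(9·3 - (0)²) - (0)·((0)·3 - (0)·(1)) + (1)·((0)·(0) - 9·(1)) = 8·(27) - (0)·(0) + (1)·(-9) = 207.
  So p(λ) = λ³ - 20λ² + 122λ - 207.
Step 2 — look for an integer root (rational root theorem: any rational root is an integer divisor of 207). Testing λ = 9:
  p(9) = 729 - 1620 + 1098 - 207 = 0  ✓
  Dividing out (λ - 9): p(λ) = (λ - 9)(λ² - 11λ + 23).
Step 3 — remaining eigenvalues from the quadratic λ² - 11λ + 23 = 0:
  Δ = 11² - 4·23 = 121 - 92 = 29,  λ = (11 ± √29)/2 = (11 ± 5.3852)/2 ≈ 8.1926 or 2.8074.
  Sorted: λ_1 = 9,  λ_2 = 8.1926,  λ_3 = 2.8074  (check: sum = 20 = tr ✓).

Step 4 — unit eigenvector for λ_1 = 9: v spans the null space of (Sigma - λ_1 I), whose rows are
  r_1 = (-1, 0, 1),  r_2 = (0, 0, 0),  r_3 = (1, 0, -6).
  v is orthogonal to every row, so take v ∝ r_1 × r_3 = ((0)·(-6) - (1)·(0), (1)·(1) - (-1)·(-6), (-1)·(0) - (0)·(1)) = (0, -5, 0).
  Rescale (divide by 5; multiply by -1 so the first nonzero entry is positive): u = (0, 1, 0).
  ||u|| = √((0)² + (1)² + (0)²) = √(1) = 1,  v_1 = u/||u|| ≈ (0, 1, 0) (||v_1|| = 1).

λ_1 = 9,  λ_2 = 8.1926,  λ_3 = 2.8074;  v_1 ≈ (0, 1, 0)


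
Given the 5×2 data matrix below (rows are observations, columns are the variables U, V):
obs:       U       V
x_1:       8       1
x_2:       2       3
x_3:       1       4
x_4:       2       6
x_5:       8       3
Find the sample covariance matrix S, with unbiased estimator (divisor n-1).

Step 1 — column means:
  mean(U) = (8 + 2 + 1 + 2 + 8) / 5 = 21/5 = 4.2
  mean(V) = (1 + 3 + 4 + 6 + 3) / 5 = 17/5 = 3.4

Step 2 — sample covariance S[i,j] = (1/(n-1)) · Σ_k (x_{k,i} - mean_i) · (x_{k,j} - mean_j), with n-1 = 4.
  S[U,U] = ((3.8)·(3.8) + (-2.2)·(-2.2) + (-3.2)·(-3.2) + (-2.2)·(-2.2) + (3.8)·(3.8)) / 4 = 48.8/4 = 12.2
  S[U,V] = ((3.8)·(-2.4) + (-2.2)·(-0.4) + (-3.2)·(0.6) + (-2.2)·(2.6) + (3.8)·(-0.4)) / 4 = -17.4/4 = -4.35
  S[V,V] = ((-2.4)·(-2.4) + (-0.4)·(-0.4) + (0.6)·(0.6) + (2.6)·(2.6) + (-0.4)·(-0.4)) / 4 = 13.2/4 = 3.3

S is symmetric (S[j,i] = S[i,j]). Assembling:

S = [[12.2, -4.35],
 [-4.35, 3.3]]


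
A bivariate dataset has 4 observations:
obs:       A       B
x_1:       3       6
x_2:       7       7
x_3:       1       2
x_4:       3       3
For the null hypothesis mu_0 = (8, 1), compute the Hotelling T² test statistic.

Step 1 — sample mean vector:
  mean(A) = (3 + 7 + 1 + 3) / 4 = 14/4 = 3.5
  mean(B) = (6 + 7 + 2 + 3) / 4 = 18/4 = 4.5
  x̄ = (3.5, 4.5),  deviation x̄ - mu_0 = (3.5, 4.5) - (8, 1) = (-4.5, 3.5).

Step 2 — sample covariance matrix, S[i,j] = (1/(n-1)) · Σ_k (x_{k,i} - mean_i) · (x_{k,j} - mean_j), divisor n-1 = 3:
  S[A,A] = ((-0.5)·(-0.5) + (3.5)·(3.5) + (-2.5)·(-2.5) + (-0.5)·(-0.5)) / 3 = 19/3 = 6.3333
  S[A,B] = ((-0.5)·(1.5) + (3.5)·(2.5) + (-2.5)·(-2.5) + (-0.5)·(-1.5)) / 3 = 15/3 = 5
  S[B,B] = ((1.5)·(1.5) + (2.5)·(2.5) + (-2.5)·(-2.5) + (-1.5)·(-1.5)) / 3 = 17/3 = 5.6667
  S = [[6.3333, 5],
 [5, 5.6667]].

Step 3 — invert S. det(S) = 6.3333·5.6667 - (5)² = 10.8889.
  S^{-1} = (1/det) · [[d, -b], [-b, a]] = [[0.5204, -0.4592],
 [-0.4592, 0.5816]].

Step 4 — quadratic form (x̄ - mu_0)^T · S^{-1} · (x̄ - mu_0):
  S^{-1} · (x̄ - mu_0) = (-3.949, 4.102),
  (x̄ - mu_0)^T · [...] = (-4.5)·(-3.949) + (3.5)·(4.102) = 32.1276.

Step 5 — scale by n: T² = 4 · 32.1276 = 128.5102.

T² ≈ 128.5102


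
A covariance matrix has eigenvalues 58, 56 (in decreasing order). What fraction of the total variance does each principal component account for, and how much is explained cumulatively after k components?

Step 1 — total variance = trace(Sigma) = Σ λ_i = 58 + 56 = 114.

Step 2 — fraction explained by component i = λ_i / Σ λ:
  PC1: 58/114 = 0.5088
  PC2: 56/114 = 0.4912

Step 3 — cumulative fraction after k components = (λ_1 + ... + λ_k) / Σ λ:
  k = 1: 58/114 = 0.5088
  k = 2: (58 + 56)/114 = 114/114 = 1

Summary (fraction, with percent):

explained: PC1 0.5088 (50.88%), PC2 0.4912 (49.12%);  cumulative: 0.5088, 1


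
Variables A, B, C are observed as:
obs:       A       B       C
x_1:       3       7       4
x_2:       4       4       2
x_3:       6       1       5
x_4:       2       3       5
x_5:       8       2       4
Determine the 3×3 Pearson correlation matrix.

Step 1 — column means:
  mean(A) = (3 + 4 + 6 + 2 + 8) / 5 = 23/5 = 4.6
  mean(B) = (7 + 4 + 1 + 3 + 2) / 5 = 17/5 = 3.4
  mean(C) = (4 + 2 + 5 + 5 + 4) / 5 = 20/5 = 4

Step 2 — sample variances and covariances s[i,j] = (1/(n-1)) · Σ_k (x_{k,i} - mean_i) · (x_{k,j} - mean_j), with n-1 = 4:
  s[A,A] = ((-1.6)·(-1.6) + (-0.6)·(-0.6) + (1.4)·(1.4) + (-2.6)·(-2.6) + (3.4)·(3.4)) / 4 = 23.2/4 = 5.8
  s[A,B] = ((-1.6)·(3.6) + (-0.6)·(0.6) + (1.4)·(-2.4) + (-2.6)·(-0.4) + (3.4)·(-1.4)) / 4 = -13.2/4 = -3.3
  s[A,C] = ((-1.6)·(0) + (-0.6)·(-2) + (1.4)·(1) + (-2.6)·(1) + (3.4)·(0)) / 4 = 0/4 = 0
  s[B,B] = ((3.6)·(3.6) + (0.6)·(0.6) + (-2.4)·(-2.4) + (-0.4)·(-0.4) + (-1.4)·(-1.4)) / 4 = 21.2/4 = 5.3
  s[B,C] = ((3.6)·(0) + (0.6)·(-2) + (-2.4)·(1) + (-0.4)·(1) + (-1.4)·(0)) / 4 = -4/4 = -1
  s[C,C] = ((0)·(0) + (-2)·(-2) + (1)·(1) + (1)·(1) + (0)·(0)) / 4 = 6/4 = 1.5
  Sample standard deviations s_i = √(s[i,i]):
  s(A) = √(5.8) = 2.4083
  s(B) = √(5.3) = 2.3022
  s(C) = √(1.5) = 1.2247

Step 3 — r_{ij} = s_{ij} / (s_i · s_j):
  r[A,A] = 1 (diagonal).
  r[A,B] = -3.3 / (2.4083 · 2.3022) = -3.3 / 5.5444 = -0.5952
  r[A,C] = 0 / (2.4083 · 1.2247) = 0 / 2.9496 = 0
  r[B,B] = 1 (diagonal).
  r[B,C] = -1 / (2.3022 · 1.2247) = -1 / 2.8196 = -0.3547
  r[C,C] = 1 (diagonal).

R is symmetric with unit diagonal. Assembling:

R = [[1, -0.5952, 0],
 [-0.5952, 1, -0.3547],
 [0, -0.3547, 1]]


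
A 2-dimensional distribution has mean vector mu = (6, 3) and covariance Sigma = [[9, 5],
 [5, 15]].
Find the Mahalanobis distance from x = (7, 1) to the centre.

Step 1 — centre the observation: (x - mu) = (1, -2).

Step 2 — invert Sigma. det(Sigma) = 9·15 - (5)² = 110.
  Sigma^{-1} = (1/det) · [[d, -b], [-b, a]] = [[0.1364, -0.0455],
 [-0.0455, 0.0818]].

Step 3 — form the quadratic (x - mu)^T · Sigma^{-1} · (x - mu):
  Sigma^{-1} · (x - mu) = (0.2273, -0.2091).
  (x - mu)^T · [Sigma^{-1} · (x - mu)] = (1)·(0.2273) + (-2)·(-0.2091) = 0.6455.

Step 4 — take square root: d = √(0.6455) ≈ 0.8034.

d(x, mu) = √(0.6455) ≈ 0.8034


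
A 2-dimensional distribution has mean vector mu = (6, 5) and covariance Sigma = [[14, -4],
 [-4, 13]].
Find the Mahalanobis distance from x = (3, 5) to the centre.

Step 1 — centre the observation: (x - mu) = (-3, 0).

Step 2 — invert Sigma. det(Sigma) = 14·13 - (-4)² = 166.
  Sigma^{-1} = (1/det) · [[d, -b], [-b, a]] = [[0.0783, 0.0241],
 [0.0241, 0.0843]].

Step 3 — form the quadratic (x - mu)^T · Sigma^{-1} · (x - mu):
  Sigma^{-1} · (x - mu) = (-0.2349, -0.0723).
  (x - mu)^T · [Sigma^{-1} · (x - mu)] = (-3)·(-0.2349) + (0)·(-0.0723) = 0.7048.

Step 4 — take square root: d = √(0.7048) ≈ 0.8395.

d(x, mu) = √(0.7048) ≈ 0.8395


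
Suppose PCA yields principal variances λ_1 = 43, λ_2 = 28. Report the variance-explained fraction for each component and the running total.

Step 1 — total variance = trace(Sigma) = Σ λ_i = 43 + 28 = 71.

Step 2 — fraction explained by component i = λ_i / Σ λ:
  PC1: 43/71 = 0.6056
  PC2: 28/71 = 0.3944

Step 3 — cumulative fraction after k components = (λ_1 + ... + λ_k) / Σ λ:
  k = 1: 43/71 = 0.6056
  k = 2: (43 + 28)/71 = 71/71 = 1

Summary (fraction, with percent):

explained: PC1 0.6056 (60.56%), PC2 0.3944 (39.44%);  cumulative: 0.6056, 1


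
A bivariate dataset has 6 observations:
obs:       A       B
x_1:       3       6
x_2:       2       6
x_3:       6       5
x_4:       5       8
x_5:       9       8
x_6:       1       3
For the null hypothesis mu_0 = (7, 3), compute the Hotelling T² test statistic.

Step 1 — sample mean vector:
  mean(A) = (3 + 2 + 6 + 5 + 9 + 1) / 6 = 26/6 = 4.3333
  mean(B) = (6 + 6 + 5 + 8 + 8 + 3) / 6 = 36/6 = 6
  x̄ = (4.3333, 6),  deviation x̄ - mu_0 = (4.3333, 6) - (7, 3) = (-2.6667, 3).

Step 2 — sample covariance matrix, S[i,j] = (1/(n-1)) · Σ_k (x_{k,i} - mean_i) · (x_{k,j} - mean_j), divisor n-1 = 5:
  S[A,A] = ((-1.3333)·(-1.3333) + (-2.3333)·(-2.3333) + (1.6667)·(1.6667) + (0.6667)·(0.6667) + (4.6667)·(4.6667) + (-3.3333)·(-3.3333)) / 5 = 43.3333/5 = 8.6667
  S[A,B] = ((-1.3333)·(0) + (-2.3333)·(0) + (1.6667)·(-1) + (0.6667)·(2) + (4.6667)·(2) + (-3.3333)·(-3)) / 5 = 19/5 = 3.8
  S[B,B] = ((0)·(0) + (0)·(0) + (-1)·(-1) + (2)·(2) + (2)·(2) + (-3)·(-3)) / 5 = 18/5 = 3.6
  S = [[8.6667, 3.8],
 [3.8, 3.6]].

Step 3 — invert S. det(S) = 8.6667·3.6 - (3.8)² = 16.76.
  S^{-1} = (1/det) · [[d, -b], [-b, a]] = [[0.2148, -0.2267],
 [-0.2267, 0.5171]].

Step 4 — quadratic form (x̄ - mu_0)^T · S^{-1} · (x̄ - mu_0):
  S^{-1} · (x̄ - mu_0) = (-1.253, 2.1559),
  (x̄ - mu_0)^T · [...] = (-2.6667)·(-1.253) + (3)·(2.1559) = 9.8091.

Step 5 — scale by n: T² = 6 · 9.8091 = 58.8544.

T² ≈ 58.8544


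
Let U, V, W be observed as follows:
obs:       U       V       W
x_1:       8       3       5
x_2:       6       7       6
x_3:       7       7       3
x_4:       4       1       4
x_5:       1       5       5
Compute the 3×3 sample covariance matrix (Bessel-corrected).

Step 1 — column means:
  mean(U) = (8 + 6 + 7 + 4 + 1) / 5 = 26/5 = 5.2
  mean(V) = (3 + 7 + 7 + 1 + 5) / 5 = 23/5 = 4.6
  mean(W) = (5 + 6 + 3 + 4 + 5) / 5 = 23/5 = 4.6

Step 2 — sample covariance S[i,j] = (1/(n-1)) · Σ_k (x_{k,i} - mean_i) · (x_{k,j} - mean_j), with n-1 = 4.
  S[U,U] = ((2.8)·(2.8) + (0.8)·(0.8) + (1.8)·(1.8) + (-1.2)·(-1.2) + (-4.2)·(-4.2)) / 4 = 30.8/4 = 7.7
  S[U,V] = ((2.8)·(-1.6) + (0.8)·(2.4) + (1.8)·(2.4) + (-1.2)·(-3.6) + (-4.2)·(0.4)) / 4 = 4.4/4 = 1.1
  S[U,W] = ((2.8)·(0.4) + (0.8)·(1.4) + (1.8)·(-1.6) + (-1.2)·(-0.6) + (-4.2)·(0.4)) / 4 = -1.6/4 = -0.4
  S[V,V] = ((-1.6)·(-1.6) + (2.4)·(2.4) + (2.4)·(2.4) + (-3.6)·(-3.6) + (0.4)·(0.4)) / 4 = 27.2/4 = 6.8
  S[V,W] = ((-1.6)·(0.4) + (2.4)·(1.4) + (2.4)·(-1.6) + (-3.6)·(-0.6) + (0.4)·(0.4)) / 4 = 1.2/4 = 0.3
  S[W,W] = ((0.4)·(0.4) + (1.4)·(1.4) + (-1.6)·(-1.6) + (-0.6)·(-0.6) + (0.4)·(0.4)) / 4 = 5.2/4 = 1.3

S is symmetric (S[j,i] = S[i,j]). Assembling:

S = [[7.7, 1.1, -0.4],
 [1.1, 6.8, 0.3],
 [-0.4, 0.3, 1.3]]


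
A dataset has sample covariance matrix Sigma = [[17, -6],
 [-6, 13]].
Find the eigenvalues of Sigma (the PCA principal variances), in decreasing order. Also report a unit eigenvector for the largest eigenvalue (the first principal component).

Step 1 — characteristic polynomial of 2×2 Sigma:
  det(Sigma - λI) = λ² - trace · λ + det = 0.
  trace = 17 + 13 = 30, det = 17·13 - (-6)² = 185.
Step 2 — discriminant:
  Δ = trace² - 4·det = 900 - 740 = 160.
Step 3 — eigenvalues:
  λ = (trace ± √Δ)/2 = (30 ± 12.6491)/2,
  λ_1 = 21.3246,  λ_2 = 8.6754.

Step 4 — unit eigenvector for λ_1: solve (Sigma - λ_1 I)v = 0. First row:
  (17 - 21.3246)·v_x + (-6)·v_y = 0, i.e. (-4.3246)·v_x + (-6)·v_y = 0,
  so v ∝ (b, λ_1 - a) = (-6, 4.3246); multiply by -1 so the first entry is positive: u = (6, -4.3246).
  ||u|| = √((6)² + (-4.3246)²) = √(54.7018) ≈ 7.3961,
  v_1 = u/||u|| ≈ (0.8112, -0.5847) (||v_1|| = 1).

λ_1 = 21.3246,  λ_2 = 8.6754;  v_1 ≈ (0.8112, -0.5847)


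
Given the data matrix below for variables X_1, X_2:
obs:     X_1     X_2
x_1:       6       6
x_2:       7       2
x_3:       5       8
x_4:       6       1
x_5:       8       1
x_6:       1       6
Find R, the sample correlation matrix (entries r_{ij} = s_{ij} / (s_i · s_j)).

Step 1 — column means:
  mean(X_1) = (6 + 7 + 5 + 6 + 8 + 1) / 6 = 33/6 = 5.5
  mean(X_2) = (6 + 2 + 8 + 1 + 1 + 6) / 6 = 24/6 = 4

Step 2 — sample variances and covariances s[i,j] = (1/(n-1)) · Σ_k (x_{k,i} - mean_i) · (x_{k,j} - mean_j), with n-1 = 5:
  s[X_1,X_1] = ((0.5)·(0.5) + (1.5)·(1.5) + (-0.5)·(-0.5) + (0.5)·(0.5) + (2.5)·(2.5) + (-4.5)·(-4.5)) / 5 = 29.5/5 = 5.9
  s[X_1,X_2] = ((0.5)·(2) + (1.5)·(-2) + (-0.5)·(4) + (0.5)·(-3) + (2.5)·(-3) + (-4.5)·(2)) / 5 = -22/5 = -4.4
  s[X_2,X_2] = ((2)·(2) + (-2)·(-2) + (4)·(4) + (-3)·(-3) + (-3)·(-3) + (2)·(2)) / 5 = 46/5 = 9.2
  Sample standard deviations s_i = √(s[i,i]):
  s(X_1) = √(5.9) = 2.429
  s(X_2) = √(9.2) = 3.0332

Step 3 — r_{ij} = s_{ij} / (s_i · s_j):
  r[X_1,X_1] = 1 (diagonal).
  r[X_1,X_2] = -4.4 / (2.429 · 3.0332) = -4.4 / 7.3675 = -0.5972
  r[X_2,X_2] = 1 (diagonal).

R is symmetric with unit diagonal. Assembling:

R = [[1, -0.5972],
 [-0.5972, 1]]


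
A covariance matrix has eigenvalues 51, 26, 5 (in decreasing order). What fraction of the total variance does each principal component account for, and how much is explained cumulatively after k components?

Step 1 — total variance = trace(Sigma) = Σ λ_i = 51 + 26 + 5 = 82.

Step 2 — fraction explained by component i = λ_i / Σ λ:
  PC1: 51/82 = 0.622
  PC2: 26/82 = 0.3171
  PC3: 5/82 = 0.061

Step 3 — cumulative fraction after k components = (λ_1 + ... + λ_k) / Σ λ:
  k = 1: 51/82 = 0.622
  k = 2: (51 + 26)/82 = 77/82 = 0.939
  k = 3: (51 + 26 + 5)/82 = 82/82 = 1

Summary (fraction, with percent):

explained: PC1 0.622 (62.2%), PC2 0.3171 (31.71%), PC3 0.061 (6.1%);  cumulative: 0.622, 0.939, 1


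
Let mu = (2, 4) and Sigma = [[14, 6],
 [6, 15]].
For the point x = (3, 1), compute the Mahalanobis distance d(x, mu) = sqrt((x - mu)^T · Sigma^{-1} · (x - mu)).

Step 1 — centre the observation: (x - mu) = (1, -3).

Step 2 — invert Sigma. det(Sigma) = 14·15 - (6)² = 174.
  Sigma^{-1} = (1/det) · [[d, -b], [-b, a]] = [[0.0862, -0.0345],
 [-0.0345, 0.0805]].

Step 3 — form the quadratic (x - mu)^T · Sigma^{-1} · (x - mu):
  Sigma^{-1} · (x - mu) = (0.1897, -0.2759).
  (x - mu)^T · [Sigma^{-1} · (x - mu)] = (1)·(0.1897) + (-3)·(-0.2759) = 1.0172.

Step 4 — take square root: d = √(1.0172) ≈ 1.0086.

d(x, mu) = √(1.0172) ≈ 1.0086


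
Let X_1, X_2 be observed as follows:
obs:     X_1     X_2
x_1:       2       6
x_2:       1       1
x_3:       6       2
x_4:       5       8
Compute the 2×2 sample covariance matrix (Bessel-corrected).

Step 1 — column means:
  mean(X_1) = (2 + 1 + 6 + 5) / 4 = 14/4 = 3.5
  mean(X_2) = (6 + 1 + 2 + 8) / 4 = 17/4 = 4.25

Step 2 — sample covariance S[i,j] = (1/(n-1)) · Σ_k (x_{k,i} - mean_i) · (x_{k,j} - mean_j), with n-1 = 3.
  S[X_1,X_1] = ((-1.5)·(-1.5) + (-2.5)·(-2.5) + (2.5)·(2.5) + (1.5)·(1.5)) / 3 = 17/3 = 5.6667
  S[X_1,X_2] = ((-1.5)·(1.75) + (-2.5)·(-3.25) + (2.5)·(-2.25) + (1.5)·(3.75)) / 3 = 5.5/3 = 1.8333
  S[X_2,X_2] = ((1.75)·(1.75) + (-3.25)·(-3.25) + (-2.25)·(-2.25) + (3.75)·(3.75)) / 3 = 32.75/3 = 10.9167

S is symmetric (S[j,i] = S[i,j]). Assembling:

S = [[5.6667, 1.8333],
 [1.8333, 10.9167]]


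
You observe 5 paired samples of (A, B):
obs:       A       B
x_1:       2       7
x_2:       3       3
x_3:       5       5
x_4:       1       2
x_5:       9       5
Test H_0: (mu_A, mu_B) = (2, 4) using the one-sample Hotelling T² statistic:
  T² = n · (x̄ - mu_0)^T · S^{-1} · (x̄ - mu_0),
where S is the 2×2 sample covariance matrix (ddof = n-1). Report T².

Step 1 — sample mean vector:
  mean(A) = (2 + 3 + 5 + 1 + 9) / 5 = 20/5 = 4
  mean(B) = (7 + 3 + 5 + 2 + 5) / 5 = 22/5 = 4.4
  x̄ = (4, 4.4),  deviation x̄ - mu_0 = (4, 4.4) - (2, 4) = (2, 0.4).

Step 2 — sample covariance matrix, S[i,j] = (1/(n-1)) · Σ_k (x_{k,i} - mean_i) · (x_{k,j} - mean_j), divisor n-1 = 4:
  S[A,A] = ((-2)·(-2) + (-1)·(-1) + (1)·(1) + (-3)·(-3) + (5)·(5)) / 4 = 40/4 = 10
  S[A,B] = ((-2)·(2.6) + (-1)·(-1.4) + (1)·(0.6) + (-3)·(-2.4) + (5)·(0.6)) / 4 = 7/4 = 1.75
  S[B,B] = ((2.6)·(2.6) + (-1.4)·(-1.4) + (0.6)·(0.6) + (-2.4)·(-2.4) + (0.6)·(0.6)) / 4 = 15.2/4 = 3.8
  S = [[10, 1.75],
 [1.75, 3.8]].

Step 3 — invert S. det(S) = 10·3.8 - (1.75)² = 34.9375.
  S^{-1} = (1/det) · [[d, -b], [-b, a]] = [[0.1088, -0.0501],
 [-0.0501, 0.2862]].

Step 4 — quadratic form (x̄ - mu_0)^T · S^{-1} · (x̄ - mu_0):
  S^{-1} · (x̄ - mu_0) = (0.1975, 0.0143),
  (x̄ - mu_0)^T · [...] = (2)·(0.1975) + (0.4)·(0.0143) = 0.4007.

Step 5 — scale by n: T² = 5 · 0.4007 = 2.0036.

T² ≈ 2.0036


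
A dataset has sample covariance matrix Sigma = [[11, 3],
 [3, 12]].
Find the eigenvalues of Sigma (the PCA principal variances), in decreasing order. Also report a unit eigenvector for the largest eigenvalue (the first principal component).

Step 1 — characteristic polynomial of 2×2 Sigma:
  det(Sigma - λI) = λ² - trace · λ + det = 0.
  trace = 11 + 12 = 23, det = 11·12 - (3)² = 123.
Step 2 — discriminant:
  Δ = trace² - 4·det = 529 - 492 = 37.
Step 3 — eigenvalues:
  λ = (trace ± √Δ)/2 = (23 ± 6.0828)/2,
  λ_1 = 14.5414,  λ_2 = 8.4586.

Step 4 — unit eigenvector for λ_1: solve (Sigma - λ_1 I)v = 0. First row:
  (11 - 14.5414)·v_x + (3)·v_y = 0, i.e. (-3.5414)·v_x + (3)·v_y = 0,
  so v ∝ (b, λ_1 - a) = (3, 3.5414) = u.
  ||u|| = √((3)² + (3.5414)²) = √(21.5414) ≈ 4.6413,
  v_1 = u/||u|| ≈ (0.6464, 0.763) (||v_1|| = 1).

λ_1 = 14.5414,  λ_2 = 8.4586;  v_1 ≈ (0.6464, 0.763)


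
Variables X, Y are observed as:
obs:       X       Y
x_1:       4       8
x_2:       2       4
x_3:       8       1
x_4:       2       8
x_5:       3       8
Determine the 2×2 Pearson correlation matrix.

Step 1 — column means:
  mean(X) = (4 + 2 + 8 + 2 + 3) / 5 = 19/5 = 3.8
  mean(Y) = (8 + 4 + 1 + 8 + 8) / 5 = 29/5 = 5.8

Step 2 — sample variances and covariances s[i,j] = (1/(n-1)) · Σ_k (x_{k,i} - mean_i) · (x_{k,j} - mean_j), with n-1 = 4:
  s[X,X] = ((0.2)·(0.2) + (-1.8)·(-1.8) + (4.2)·(4.2) + (-1.8)·(-1.8) + (-0.8)·(-0.8)) / 4 = 24.8/4 = 6.2
  s[X,Y] = ((0.2)·(2.2) + (-1.8)·(-1.8) + (4.2)·(-4.8) + (-1.8)·(2.2) + (-0.8)·(2.2)) / 4 = -22.2/4 = -5.55
  s[Y,Y] = ((2.2)·(2.2) + (-1.8)·(-1.8) + (-4.8)·(-4.8) + (2.2)·(2.2) + (2.2)·(2.2)) / 4 = 40.8/4 = 10.2
  Sample standard deviations s_i = √(s[i,i]):
  s(X) = √(6.2) = 2.49
  s(Y) = √(10.2) = 3.1937

Step 3 — r_{ij} = s_{ij} / (s_i · s_j):
  r[X,X] = 1 (diagonal).
  r[X,Y] = -5.55 / (2.49 · 3.1937) = -5.55 / 7.9524 = -0.6979
  r[Y,Y] = 1 (diagonal).

R is symmetric with unit diagonal. Assembling:

R = [[1, -0.6979],
 [-0.6979, 1]]


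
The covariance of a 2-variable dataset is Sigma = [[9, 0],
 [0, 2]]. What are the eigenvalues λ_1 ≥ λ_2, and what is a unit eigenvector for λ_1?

Step 1 — characteristic polynomial of 2×2 Sigma:
  det(Sigma - λI) = λ² - trace · λ + det = 0.
  trace = 9 + 2 = 11, det = 9·2 - (0)² = 18.
Step 2 — discriminant:
  Δ = trace² - 4·det = 121 - 72 = 49.
Step 3 — eigenvalues:
  λ = (trace ± √Δ)/2 = (11 ± 7)/2,
  λ_1 = 9,  λ_2 = 2.

Step 4 — unit eigenvector for λ_1: Sigma is diagonal, so its eigenvectors are the coordinate axes. λ_1 = 9 is the diagonal entry on the first coordinate axis, hence
  v_1 = (1, 0) (||v_1|| = 1).

λ_1 = 9,  λ_2 = 2;  v_1 ≈ (1, 0)


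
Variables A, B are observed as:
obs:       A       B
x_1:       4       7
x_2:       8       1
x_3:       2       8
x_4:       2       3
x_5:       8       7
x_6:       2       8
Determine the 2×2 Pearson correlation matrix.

Step 1 — column means:
  mean(A) = (4 + 8 + 2 + 2 + 8 + 2) / 6 = 26/6 = 4.3333
  mean(B) = (7 + 1 + 8 + 3 + 7 + 8) / 6 = 34/6 = 5.6667

Step 2 — sample variances and covariances s[i,j] = (1/(n-1)) · Σ_k (x_{k,i} - mean_i) · (x_{k,j} - mean_j), with n-1 = 5:
  s[A,A] = ((-0.3333)·(-0.3333) + (3.6667)·(3.6667) + (-2.3333)·(-2.3333) + (-2.3333)·(-2.3333) + (3.6667)·(3.6667) + (-2.3333)·(-2.3333)) / 5 = 43.3333/5 = 8.6667
  s[A,B] = ((-0.3333)·(1.3333) + (3.6667)·(-4.6667) + (-2.3333)·(2.3333) + (-2.3333)·(-2.6667) + (3.6667)·(1.3333) + (-2.3333)·(2.3333)) / 5 = -17.3333/5 = -3.4667
  s[B,B] = ((1.3333)·(1.3333) + (-4.6667)·(-4.6667) + (2.3333)·(2.3333) + (-2.6667)·(-2.6667) + (1.3333)·(1.3333) + (2.3333)·(2.3333)) / 5 = 43.3333/5 = 8.6667
  Sample standard deviations s_i = √(s[i,i]):
  s(A) = √(8.6667) = 2.9439
  s(B) = √(8.6667) = 2.9439

Step 3 — r_{ij} = s_{ij} / (s_i · s_j):
  r[A,A] = 1 (diagonal).
  r[A,B] = -3.4667 / (2.9439 · 2.9439) = -3.4667 / 8.6667 = -0.4
  r[B,B] = 1 (diagonal).

R is symmetric with unit diagonal. Assembling:

R = [[1, -0.4],
 [-0.4, 1]]


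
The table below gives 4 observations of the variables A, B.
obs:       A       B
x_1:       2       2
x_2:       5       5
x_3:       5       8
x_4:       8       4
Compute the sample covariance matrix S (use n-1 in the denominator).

Step 1 — column means:
  mean(A) = (2 + 5 + 5 + 8) / 4 = 20/4 = 5
  mean(B) = (2 + 5 + 8 + 4) / 4 = 19/4 = 4.75

Step 2 — sample covariance S[i,j] = (1/(n-1)) · Σ_k (x_{k,i} - mean_i) · (x_{k,j} - mean_j), with n-1 = 3.
  S[A,A] = ((-3)·(-3) + (0)·(0) + (0)·(0) + (3)·(3)) / 3 = 18/3 = 6
  S[A,B] = ((-3)·(-2.75) + (0)·(0.25) + (0)·(3.25) + (3)·(-0.75)) / 3 = 6/3 = 2
  S[B,B] = ((-2.75)·(-2.75) + (0.25)·(0.25) + (3.25)·(3.25) + (-0.75)·(-0.75)) / 3 = 18.75/3 = 6.25

S is symmetric (S[j,i] = S[i,j]). Assembling:

S = [[6, 2],
 [2, 6.25]]


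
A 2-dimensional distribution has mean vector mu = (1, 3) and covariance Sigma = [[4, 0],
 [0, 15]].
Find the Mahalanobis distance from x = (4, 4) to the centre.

Step 1 — centre the observation: (x - mu) = (3, 1).

Step 2 — invert Sigma. det(Sigma) = 4·15 - (0)² = 60.
  Sigma^{-1} = (1/det) · [[d, -b], [-b, a]] = [[0.25, 0],
 [0, 0.0667]].

Step 3 — form the quadratic (x - mu)^T · Sigma^{-1} · (x - mu):
  Sigma^{-1} · (x - mu) = (0.75, 0.0667).
  (x - mu)^T · [Sigma^{-1} · (x - mu)] = (3)·(0.75) + (1)·(0.0667) = 2.3167.

Step 4 — take square root: d = √(2.3167) ≈ 1.5221.

d(x, mu) = √(2.3167) ≈ 1.5221


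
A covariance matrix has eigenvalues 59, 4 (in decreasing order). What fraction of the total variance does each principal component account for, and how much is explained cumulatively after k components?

Step 1 — total variance = trace(Sigma) = Σ λ_i = 59 + 4 = 63.

Step 2 — fraction explained by component i = λ_i / Σ λ:
  PC1: 59/63 = 0.9365
  PC2: 4/63 = 0.0635

Step 3 — cumulative fraction after k components = (λ_1 + ... + λ_k) / Σ λ:
  k = 1: 59/63 = 0.9365
  k = 2: (59 + 4)/63 = 63/63 = 1

Summary (fraction, with percent):

explained: PC1 0.9365 (93.65%), PC2 0.0635 (6.35%);  cumulative: 0.9365, 1


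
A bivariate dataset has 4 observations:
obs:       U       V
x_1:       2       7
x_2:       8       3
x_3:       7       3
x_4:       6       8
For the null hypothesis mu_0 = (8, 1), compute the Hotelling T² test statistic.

Step 1 — sample mean vector:
  mean(U) = (2 + 8 + 7 + 6) / 4 = 23/4 = 5.75
  mean(V) = (7 + 3 + 3 + 8) / 4 = 21/4 = 5.25
  x̄ = (5.75, 5.25),  deviation x̄ - mu_0 = (5.75, 5.25) - (8, 1) = (-2.25, 4.25).

Step 2 — sample covariance matrix, S[i,j] = (1/(n-1)) · Σ_k (x_{k,i} - mean_i) · (x_{k,j} - mean_j), divisor n-1 = 3:
  S[U,U] = ((-3.75)·(-3.75) + (2.25)·(2.25) + (1.25)·(1.25) + (0.25)·(0.25)) / 3 = 20.75/3 = 6.9167
  S[U,V] = ((-3.75)·(1.75) + (2.25)·(-2.25) + (1.25)·(-2.25) + (0.25)·(2.75)) / 3 = -13.75/3 = -4.5833
  S[V,V] = ((1.75)·(1.75) + (-2.25)·(-2.25) + (-2.25)·(-2.25) + (2.75)·(2.75)) / 3 = 20.75/3 = 6.9167
  S = [[6.9167, -4.5833],
 [-4.5833, 6.9167]].

Step 3 — invert S. det(S) = 6.9167·6.9167 - (-4.5833)² = 26.8333.
  S^{-1} = (1/det) · [[d, -b], [-b, a]] = [[0.2578, 0.1708],
 [0.1708, 0.2578]].

Step 4 — quadratic form (x̄ - mu_0)^T · S^{-1} · (x̄ - mu_0):
  S^{-1} · (x̄ - mu_0) = (0.146, 0.7112),
  (x̄ - mu_0)^T · [...] = (-2.25)·(0.146) + (4.25)·(0.7112) = 2.6941.

Step 5 — scale by n: T² = 4 · 2.6941 = 10.7764.

T² ≈ 10.7764


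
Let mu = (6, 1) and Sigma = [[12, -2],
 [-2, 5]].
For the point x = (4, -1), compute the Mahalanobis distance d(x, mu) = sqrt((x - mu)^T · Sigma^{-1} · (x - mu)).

Step 1 — centre the observation: (x - mu) = (-2, -2).

Step 2 — invert Sigma. det(Sigma) = 12·5 - (-2)² = 56.
  Sigma^{-1} = (1/det) · [[d, -b], [-b, a]] = [[0.0893, 0.0357],
 [0.0357, 0.2143]].

Step 3 — form the quadratic (x - mu)^T · Sigma^{-1} · (x - mu):
  Sigma^{-1} · (x - mu) = (-0.25, -0.5).
  (x - mu)^T · [Sigma^{-1} · (x - mu)] = (-2)·(-0.25) + (-2)·(-0.5) = 1.5.

Step 4 — take square root: d = √(1.5) ≈ 1.2247.

d(x, mu) = √(1.5) ≈ 1.2247


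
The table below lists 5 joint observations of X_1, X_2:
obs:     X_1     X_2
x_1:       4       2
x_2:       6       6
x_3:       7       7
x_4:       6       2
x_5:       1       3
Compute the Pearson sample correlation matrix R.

Step 1 — column means:
  mean(X_1) = (4 + 6 + 7 + 6 + 1) / 5 = 24/5 = 4.8
  mean(X_2) = (2 + 6 + 7 + 2 + 3) / 5 = 20/5 = 4

Step 2 — sample variances and covariances s[i,j] = (1/(n-1)) · Σ_k (x_{k,i} - mean_i) · (x_{k,j} - mean_j), with n-1 = 4:
  s[X_1,X_1] = ((-0.8)·(-0.8) + (1.2)·(1.2) + (2.2)·(2.2) + (1.2)·(1.2) + (-3.8)·(-3.8)) / 4 = 22.8/4 = 5.7
  s[X_1,X_2] = ((-0.8)·(-2) + (1.2)·(2) + (2.2)·(3) + (1.2)·(-2) + (-3.8)·(-1)) / 4 = 12/4 = 3
  s[X_2,X_2] = ((-2)·(-2) + (2)·(2) + (3)·(3) + (-2)·(-2) + (-1)·(-1)) / 4 = 22/4 = 5.5
  Sample standard deviations s_i = √(s[i,i]):
  s(X_1) = √(5.7) = 2.3875
  s(X_2) = √(5.5) = 2.3452

Step 3 — r_{ij} = s_{ij} / (s_i · s_j):
  r[X_1,X_1] = 1 (diagonal).
  r[X_1,X_2] = 3 / (2.3875 · 2.3452) = 3 / 5.5991 = 0.5358
  r[X_2,X_2] = 1 (diagonal).

R is symmetric with unit diagonal. Assembling:

R = [[1, 0.5358],
 [0.5358, 1]]


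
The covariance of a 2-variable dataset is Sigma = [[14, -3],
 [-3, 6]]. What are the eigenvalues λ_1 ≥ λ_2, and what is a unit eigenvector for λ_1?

Step 1 — characteristic polynomial of 2×2 Sigma:
  det(Sigma - λI) = λ² - trace · λ + det = 0.
  trace = 14 + 6 = 20, det = 14·6 - (-3)² = 75.
Step 2 — discriminant:
  Δ = trace² - 4·det = 400 - 300 = 100.
Step 3 — eigenvalues:
  λ = (trace ± √Δ)/2 = (20 ± 10)/2,
  λ_1 = 15,  λ_2 = 5.

Step 4 — unit eigenvector for λ_1: solve (Sigma - λ_1 I)v = 0. First row:
  (14 - 15)·v_x + (-3)·v_y = 0, i.e. (-1)·v_x + (-3)·v_y = 0,
  so v ∝ (b, λ_1 - a) = (-3, 1); multiply by -1 so the first entry is positive: u = (3, -1).
  ||u|| = √((3)² + (-1)²) = √(10) ≈ 3.1623,
  v_1 = u/||u|| ≈ (0.9487, -0.3162) (||v_1|| = 1).

λ_1 = 15,  λ_2 = 5;  v_1 ≈ (0.9487, -0.3162)


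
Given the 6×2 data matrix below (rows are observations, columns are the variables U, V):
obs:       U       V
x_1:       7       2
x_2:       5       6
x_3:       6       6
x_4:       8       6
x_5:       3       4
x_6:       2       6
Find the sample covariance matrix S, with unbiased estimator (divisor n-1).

Step 1 — column means:
  mean(U) = (7 + 5 + 6 + 8 + 3 + 2) / 6 = 31/6 = 5.1667
  mean(V) = (2 + 6 + 6 + 6 + 4 + 6) / 6 = 30/6 = 5

Step 2 — sample covariance S[i,j] = (1/(n-1)) · Σ_k (x_{k,i} - mean_i) · (x_{k,j} - mean_j), with n-1 = 5.
  S[U,U] = ((1.8333)·(1.8333) + (-0.1667)·(-0.1667) + (0.8333)·(0.8333) + (2.8333)·(2.8333) + (-2.1667)·(-2.1667) + (-3.1667)·(-3.1667)) / 5 = 26.8333/5 = 5.3667
  S[U,V] = ((1.8333)·(-3) + (-0.1667)·(1) + (0.8333)·(1) + (2.8333)·(1) + (-2.1667)·(-1) + (-3.1667)·(1)) / 5 = -3/5 = -0.6
  S[V,V] = ((-3)·(-3) + (1)·(1) + (1)·(1) + (1)·(1) + (-1)·(-1) + (1)·(1)) / 5 = 14/5 = 2.8

S is symmetric (S[j,i] = S[i,j]). Assembling:

S = [[5.3667, -0.6],
 [-0.6, 2.8]]


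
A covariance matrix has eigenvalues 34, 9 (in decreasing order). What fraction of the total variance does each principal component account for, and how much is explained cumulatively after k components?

Step 1 — total variance = trace(Sigma) = Σ λ_i = 34 + 9 = 43.

Step 2 — fraction explained by component i = λ_i / Σ λ:
  PC1: 34/43 = 0.7907
  PC2: 9/43 = 0.2093

Step 3 — cumulative fraction after k components = (λ_1 + ... + λ_k) / Σ λ:
  k = 1: 34/43 = 0.7907
  k = 2: (34 + 9)/43 = 43/43 = 1

Summary (fraction, with percent):

explained: PC1 0.7907 (79.07%), PC2 0.2093 (20.93%);  cumulative: 0.7907, 1


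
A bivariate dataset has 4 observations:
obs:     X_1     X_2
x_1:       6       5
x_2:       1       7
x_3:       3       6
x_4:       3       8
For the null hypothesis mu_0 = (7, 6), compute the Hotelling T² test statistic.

Step 1 — sample mean vector:
  mean(X_1) = (6 + 1 + 3 + 3) / 4 = 13/4 = 3.25
  mean(X_2) = (5 + 7 + 6 + 8) / 4 = 26/4 = 6.5
  x̄ = (3.25, 6.5),  deviation x̄ - mu_0 = (3.25, 6.5) - (7, 6) = (-3.75, 0.5).

Step 2 — sample covariance matrix, S[i,j] = (1/(n-1)) · Σ_k (x_{k,i} - mean_i) · (x_{k,j} - mean_j), divisor n-1 = 3:
  S[X_1,X_1] = ((2.75)·(2.75) + (-2.25)·(-2.25) + (-0.25)·(-0.25) + (-0.25)·(-0.25)) / 3 = 12.75/3 = 4.25
  S[X_1,X_2] = ((2.75)·(-1.5) + (-2.25)·(0.5) + (-0.25)·(-0.5) + (-0.25)·(1.5)) / 3 = -5.5/3 = -1.8333
  S[X_2,X_2] = ((-1.5)·(-1.5) + (0.5)·(0.5) + (-0.5)·(-0.5) + (1.5)·(1.5)) / 3 = 5/3 = 1.6667
  S = [[4.25, -1.8333],
 [-1.8333, 1.6667]].

Step 3 — invert S. det(S) = 4.25·1.6667 - (-1.8333)² = 3.7222.
  S^{-1} = (1/det) · [[d, -b], [-b, a]] = [[0.4478, 0.4925],
 [0.4925, 1.1418]].

Step 4 — quadratic form (x̄ - mu_0)^T · S^{-1} · (x̄ - mu_0):
  S^{-1} · (x̄ - mu_0) = (-1.4328, -1.2761),
  (x̄ - mu_0)^T · [...] = (-3.75)·(-1.4328) + (0.5)·(-1.2761) = 4.7351.

Step 5 — scale by n: T² = 4 · 4.7351 = 18.9403.

T² ≈ 18.9403


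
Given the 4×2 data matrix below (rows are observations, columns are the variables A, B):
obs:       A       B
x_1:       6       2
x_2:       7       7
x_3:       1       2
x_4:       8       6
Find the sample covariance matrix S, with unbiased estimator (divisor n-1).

Step 1 — column means:
  mean(A) = (6 + 7 + 1 + 8) / 4 = 22/4 = 5.5
  mean(B) = (2 + 7 + 2 + 6) / 4 = 17/4 = 4.25

Step 2 — sample covariance S[i,j] = (1/(n-1)) · Σ_k (x_{k,i} - mean_i) · (x_{k,j} - mean_j), with n-1 = 3.
  S[A,A] = ((0.5)·(0.5) + (1.5)·(1.5) + (-4.5)·(-4.5) + (2.5)·(2.5)) / 3 = 29/3 = 9.6667
  S[A,B] = ((0.5)·(-2.25) + (1.5)·(2.75) + (-4.5)·(-2.25) + (2.5)·(1.75)) / 3 = 17.5/3 = 5.8333
  S[B,B] = ((-2.25)·(-2.25) + (2.75)·(2.75) + (-2.25)·(-2.25) + (1.75)·(1.75)) / 3 = 20.75/3 = 6.9167

S is symmetric (S[j,i] = S[i,j]). Assembling:

S = [[9.6667, 5.8333],
 [5.8333, 6.9167]]


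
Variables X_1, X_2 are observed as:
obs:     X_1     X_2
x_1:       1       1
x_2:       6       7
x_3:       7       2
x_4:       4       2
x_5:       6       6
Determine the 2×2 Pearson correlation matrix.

Step 1 — column means:
  mean(X_1) = (1 + 6 + 7 + 4 + 6) / 5 = 24/5 = 4.8
  mean(X_2) = (1 + 7 + 2 + 2 + 6) / 5 = 18/5 = 3.6

Step 2 — sample variances and covariances s[i,j] = (1/(n-1)) · Σ_k (x_{k,i} - mean_i) · (x_{k,j} - mean_j), with n-1 = 4:
  s[X_1,X_1] = ((-3.8)·(-3.8) + (1.2)·(1.2) + (2.2)·(2.2) + (-0.8)·(-0.8) + (1.2)·(1.2)) / 4 = 22.8/4 = 5.7
  s[X_1,X_2] = ((-3.8)·(-2.6) + (1.2)·(3.4) + (2.2)·(-1.6) + (-0.8)·(-1.6) + (1.2)·(2.4)) / 4 = 14.6/4 = 3.65
  s[X_2,X_2] = ((-2.6)·(-2.6) + (3.4)·(3.4) + (-1.6)·(-1.6) + (-1.6)·(-1.6) + (2.4)·(2.4)) / 4 = 29.2/4 = 7.3
  Sample standard deviations s_i = √(s[i,i]):
  s(X_1) = √(5.7) = 2.3875
  s(X_2) = √(7.3) = 2.7019

Step 3 — r_{ij} = s_{ij} / (s_i · s_j):
  r[X_1,X_1] = 1 (diagonal).
  r[X_1,X_2] = 3.65 / (2.3875 · 2.7019) = 3.65 / 6.4506 = 0.5658
  r[X_2,X_2] = 1 (diagonal).

R is symmetric with unit diagonal. Assembling:

R = [[1, 0.5658],
 [0.5658, 1]]


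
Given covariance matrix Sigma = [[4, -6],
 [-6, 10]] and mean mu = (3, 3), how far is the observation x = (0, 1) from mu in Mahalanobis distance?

Step 1 — centre the observation: (x - mu) = (-3, -2).

Step 2 — invert Sigma. det(Sigma) = 4·10 - (-6)² = 4.
  Sigma^{-1} = (1/det) · [[d, -b], [-b, a]] = [[2.5, 1.5],
 [1.5, 1]].

Step 3 — form the quadratic (x - mu)^T · Sigma^{-1} · (x - mu):
  Sigma^{-1} · (x - mu) = (-10.5, -6.5).
  (x - mu)^T · [Sigma^{-1} · (x - mu)] = (-3)·(-10.5) + (-2)·(-6.5) = 44.5.

Step 4 — take square root: d = √(44.5) ≈ 6.6708.

d(x, mu) = √(44.5) ≈ 6.6708


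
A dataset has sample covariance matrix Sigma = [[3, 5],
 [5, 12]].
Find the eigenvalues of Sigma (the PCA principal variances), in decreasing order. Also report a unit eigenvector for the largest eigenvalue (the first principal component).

Step 1 — characteristic polynomial of 2×2 Sigma:
  det(Sigma - λI) = λ² - trace · λ + det = 0.
  trace = 3 + 12 = 15, det = 3·12 - (5)² = 11.
Step 2 — discriminant:
  Δ = trace² - 4·det = 225 - 44 = 181.
Step 3 — eigenvalues:
  λ = (trace ± √Δ)/2 = (15 ± 13.4536)/2,
  λ_1 = 14.2268,  λ_2 = 0.7732.

Step 4 — unit eigenvector for λ_1: solve (Sigma - λ_1 I)v = 0. First row:
  (3 - 14.2268)·v_x + (5)·v_y = 0, i.e. (-11.2268)·v_x + (5)·v_y = 0,
  so v ∝ (b, λ_1 - a) = (5, 11.2268) = u.
  ||u|| = √((5)² + (11.2268)²) = √(151.0413) ≈ 12.2899,
  v_1 = u/||u|| ≈ (0.4068, 0.9135) (||v_1|| = 1).

λ_1 = 14.2268,  λ_2 = 0.7732;  v_1 ≈ (0.4068, 0.9135)


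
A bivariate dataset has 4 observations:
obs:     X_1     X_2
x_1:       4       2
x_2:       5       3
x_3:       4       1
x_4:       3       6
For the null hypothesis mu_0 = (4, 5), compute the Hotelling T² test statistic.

Step 1 — sample mean vector:
  mean(X_1) = (4 + 5 + 4 + 3) / 4 = 16/4 = 4
  mean(X_2) = (2 + 3 + 1 + 6) / 4 = 12/4 = 3
  x̄ = (4, 3),  deviation x̄ - mu_0 = (4, 3) - (4, 5) = (0, -2).

Step 2 — sample covariance matrix, S[i,j] = (1/(n-1)) · Σ_k (x_{k,i} - mean_i) · (x_{k,j} - mean_j), divisor n-1 = 3:
  S[X_1,X_1] = ((0)·(0) + (1)·(1) + (0)·(0) + (-1)·(-1)) / 3 = 2/3 = 0.6667
  S[X_1,X_2] = ((0)·(-1) + (1)·(0) + (0)·(-2) + (-1)·(3)) / 3 = -3/3 = -1
  S[X_2,X_2] = ((-1)·(-1) + (0)·(0) + (-2)·(-2) + (3)·(3)) / 3 = 14/3 = 4.6667
  S = [[0.6667, -1],
 [-1, 4.6667]].

Step 3 — invert S. det(S) = 0.6667·4.6667 - (-1)² = 2.1111.
  S^{-1} = (1/det) · [[d, -b], [-b, a]] = [[2.2105, 0.4737],
 [0.4737, 0.3158]].

Step 4 — quadratic form (x̄ - mu_0)^T · S^{-1} · (x̄ - mu_0):
  S^{-1} · (x̄ - mu_0) = (-0.9474, -0.6316),
  (x̄ - mu_0)^T · [...] = (0)·(-0.9474) + (-2)·(-0.6316) = 1.2632.

Step 5 — scale by n: T² = 4 · 1.2632 = 5.0526.

T² ≈ 5.0526


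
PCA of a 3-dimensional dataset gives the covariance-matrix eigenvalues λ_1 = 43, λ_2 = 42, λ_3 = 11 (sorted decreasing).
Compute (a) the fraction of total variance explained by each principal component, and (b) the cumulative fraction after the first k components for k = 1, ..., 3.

Step 1 — total variance = trace(Sigma) = Σ λ_i = 43 + 42 + 11 = 96.

Step 2 — fraction explained by component i = λ_i / Σ λ:
  PC1: 43/96 = 0.4479
  PC2: 42/96 = 0.4375
  PC3: 11/96 = 0.1146

Step 3 — cumulative fraction after k components = (λ_1 + ... + λ_k) / Σ λ:
  k = 1: 43/96 = 0.4479
  k = 2: (43 + 42)/96 = 85/96 = 0.8854
  k = 3: (43 + 42 + 11)/96 = 96/96 = 1

Summary (fraction, with percent):

explained: PC1 0.4479 (44.79%), PC2 0.4375 (43.75%), PC3 0.1146 (11.46%);  cumulative: 0.4479, 0.8854, 1


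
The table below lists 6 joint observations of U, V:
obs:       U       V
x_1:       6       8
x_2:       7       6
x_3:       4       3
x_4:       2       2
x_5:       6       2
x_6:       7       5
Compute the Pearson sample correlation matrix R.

Step 1 — column means:
  mean(U) = (6 + 7 + 4 + 2 + 6 + 7) / 6 = 32/6 = 5.3333
  mean(V) = (8 + 6 + 3 + 2 + 2 + 5) / 6 = 26/6 = 4.3333

Step 2 — sample variances and covariances s[i,j] = (1/(n-1)) · Σ_k (x_{k,i} - mean_i) · (x_{k,j} - mean_j), with n-1 = 5:
  s[U,U] = ((0.6667)·(0.6667) + (1.6667)·(1.6667) + (-1.3333)·(-1.3333) + (-3.3333)·(-3.3333) + (0.6667)·(0.6667) + (1.6667)·(1.6667)) / 5 = 19.3333/5 = 3.8667
  s[U,V] = ((0.6667)·(3.6667) + (1.6667)·(1.6667) + (-1.3333)·(-1.3333) + (-3.3333)·(-2.3333) + (0.6667)·(-2.3333) + (1.6667)·(0.6667)) / 5 = 14.3333/5 = 2.8667
  s[V,V] = ((3.6667)·(3.6667) + (1.6667)·(1.6667) + (-1.3333)·(-1.3333) + (-2.3333)·(-2.3333) + (-2.3333)·(-2.3333) + (0.6667)·(0.6667)) / 5 = 29.3333/5 = 5.8667
  Sample standard deviations s_i = √(s[i,i]):
  s(U) = √(3.8667) = 1.9664
  s(V) = √(5.8667) = 2.4221

Step 3 — r_{ij} = s_{ij} / (s_i · s_j):
  r[U,U] = 1 (diagonal).
  r[U,V] = 2.8667 / (1.9664 · 2.4221) = 2.8667 / 4.7628 = 0.6019
  r[V,V] = 1 (diagonal).

R is symmetric with unit diagonal. Assembling:

R = [[1, 0.6019],
 [0.6019, 1]]
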